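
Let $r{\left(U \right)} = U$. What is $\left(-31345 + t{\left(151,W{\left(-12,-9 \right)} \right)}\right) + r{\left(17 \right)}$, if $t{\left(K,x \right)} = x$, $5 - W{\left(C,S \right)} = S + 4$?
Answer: $-31318$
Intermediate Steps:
$W{\left(C,S \right)} = 1 - S$ ($W{\left(C,S \right)} = 5 - \left(S + 4\right) = 5 - \left(4 + S\right) = 1 - S$)
$\left(-31345 + t{\left(151,W{\left(-12,-9 \right)} \right)}\right) + r{\left(17 \right)} = \left(-31345 + \left(1 - -9\right)\right) + 17 = \left(-31345 + \left(1 + 9\right)\right) + 17 = \left(-31345 + 10\right) + 17 = -31335 + 17 = -31318$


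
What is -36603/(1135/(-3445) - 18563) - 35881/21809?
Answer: 17419881/53344814 ≈ 0.32655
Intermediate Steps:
-36603/(1135/(-3445) - 18563) - 35881/21809 = -36603/(1135*(-1/3445) - 18563) - 35881*1/21809 = -36603/(-227/689 - 18563) - 35881/21809 = -36603/(-12790134/689) - 35881/21809 = -36603*(-689/12790134) - 35881/21809 = 4823/2446 - 35881/21809 = 17419881/53344814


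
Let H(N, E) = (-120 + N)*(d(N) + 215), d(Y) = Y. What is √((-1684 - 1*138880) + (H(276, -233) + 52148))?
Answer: 2*I*√2955 ≈ 108.72*I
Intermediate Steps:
H(N, E) = (-120 + N)*(215 + N) (H(N, E) = (-120 + N)*(N + 215) = (-120 + N)*(215 + N))
√((-1684 - 1*138880) + (H(276, -233) + 52148)) = √((-1684 - 1*138880) + ((-25800 + 276² + 95*276) + 52148)) = √((-1684 - 138880) + ((-25800 + 76176 + 26220) + 52148)) = √(-140564 + (76596 + 52148)) = √(-140564 + 128744) = √(-11820) = 2*I*√2955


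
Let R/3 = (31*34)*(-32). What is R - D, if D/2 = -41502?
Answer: -18180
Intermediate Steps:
D = -83004 (D = 2*(-41502) = -83004)
R = -101184 (R = 3*((31*34)*(-32)) = 3*(1054*(-32)) = 3*(-33728) = -101184)
R - D = -101184 - 1*(-83004) = -101184 + 83004 = -18180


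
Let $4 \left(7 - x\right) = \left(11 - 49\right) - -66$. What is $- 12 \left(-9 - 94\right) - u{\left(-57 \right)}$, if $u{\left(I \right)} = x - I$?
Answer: $1179$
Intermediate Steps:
$x = 0$ ($x = 7 - \frac{\left(11 - 49\right) - -66}{4} = 7 - \frac{\left(11 - 49\right) + 66}{4} = 7 - \frac{-38 + 66}{4} = 7 - 7 = 0$)
$u{\left(I \right)} = - I$ ($u{\left(I \right)} = 0 - I = - I$)
$- 12 \left(-9 - 94\right) - u{\left(-57 \right)} = - 12 \left(-9 - 94\right) - \left(-1\right) \left(-57\right) = \left(-12\right) \left(-103\right) - 57 = 1236 - 57 = 1179$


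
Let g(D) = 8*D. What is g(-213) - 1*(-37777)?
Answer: 36073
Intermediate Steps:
g(-213) - 1*(-37777) = 8*(-213) - 1*(-37777) = -1704 + 37777 = 36073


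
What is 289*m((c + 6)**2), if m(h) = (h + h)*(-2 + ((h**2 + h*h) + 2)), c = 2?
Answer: 303038464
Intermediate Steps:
m(h) = 4*h**3 (m(h) = (2*h)*(-2 + ((h**2 + h**2) + 2)) = (2*h)*(-2 + (2*h**2 + 2)) = (2*h)*(-2 + (2 + 2*h**2)) = (2*h)*(2*h**2) = 4*h**3)
289*m((c + 6)**2) = 289*(4*((2 + 6)**2)**3) = 289*(4*(8**2)**3) = 289*(4*64**3) = 289*(4*262144) = 289*1048576 = 303038464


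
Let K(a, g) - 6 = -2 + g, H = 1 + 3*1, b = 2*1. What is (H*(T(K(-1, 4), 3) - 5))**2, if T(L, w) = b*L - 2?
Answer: 1296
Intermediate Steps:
b = 2
H = 4 (H = 1 + 3 = 4)
K(a, g) = 4 + g (K(a, g) = 6 + (-2 + g) = 4 + g)
T(L, w) = -2 + 2*L (T(L, w) = 2*L - 2 = -2 + 2*L)
(H*(T(K(-1, 4), 3) - 5))**2 = (4*((-2 + 2*(4 + 4)) - 5))**2 = (4*((-2 + 2*8) - 5))**2 = (4*((-2 + 16) - 5))**2 = (4*(14 - 5))**2 = (4*9)**2 = 36**2 = 1296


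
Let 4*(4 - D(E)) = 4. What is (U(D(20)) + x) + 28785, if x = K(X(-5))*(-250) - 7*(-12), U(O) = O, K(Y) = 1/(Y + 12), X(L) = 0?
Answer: 173107/6 ≈ 28851.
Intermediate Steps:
K(Y) = 1/(12 + Y)
D(E) = 3 (D(E) = 4 - ¼*4 = 4 - 1 = 3)
x = 379/6 (x = -250/(12 + 0) - 7*(-12) = -250/12 + 84 = (1/12)*(-250) + 84 = -125/6 + 84 = 379/6 ≈ 63.167)
(U(D(20)) + x) + 28785 = (3 + 379/6) + 28785 = 397/6 + 28785 = 173107/6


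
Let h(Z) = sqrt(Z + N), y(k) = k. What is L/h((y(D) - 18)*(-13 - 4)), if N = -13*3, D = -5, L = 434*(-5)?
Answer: -1085*sqrt(22)/44 ≈ -115.66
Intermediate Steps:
L = -2170
N = -39
h(Z) = sqrt(-39 + Z) (h(Z) = sqrt(Z - 39) = sqrt(-39 + Z))
L/h((y(D) - 18)*(-13 - 4)) = -2170/sqrt(-39 + (-5 - 18)*(-13 - 4)) = -2170/sqrt(-39 - 23*(-17)) = -2170/sqrt(-39 + 391) = -2170*sqrt(22)/88 = -1085*sqrt(22)/44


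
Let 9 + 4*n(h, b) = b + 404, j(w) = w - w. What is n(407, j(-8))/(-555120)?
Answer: -79/444096 ≈ -0.00017789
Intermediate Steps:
j(w) = 0
n(h, b) = 395/4 + b/4 (n(h, b) = -9/4 + (b + 404)/4 = -9/4 + (404 + b)/4 = -9/4 + (101 + b/4) = 395/4 + b/4)
n(407, j(-8))/(-555120) = (395/4 + (1/4)*0)/(-555120) = (395/4 + 0)*(-1/555120) = (395/4)*(-1/555120) = -79/444096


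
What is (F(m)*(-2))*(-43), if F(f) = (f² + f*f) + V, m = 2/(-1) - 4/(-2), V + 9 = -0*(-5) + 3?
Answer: -516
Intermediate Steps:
V = -6 (V = -9 + (-0*(-5) + 3) = -9 + (-1*0 + 3) = -9 + (0 + 3) = -9 + 3 = -6)
m = 0 (m = 2*(-1) - 4*(-½) = -2 + 2 = 0)
F(f) = -6 + 2*f² (F(f) = (f² + f*f) - 6 = (f² + f²) - 6 = 2*f² - 6 = -6 + 2*f²)
(F(m)*(-2))*(-43) = ((-6 + 2*0²)*(-2))*(-43) = ((-6 + 2*0)*(-2))*(-43) = ((-6 + 0)*(-2))*(-43) = -6*(-2)*(-43) = 12*(-43) = -516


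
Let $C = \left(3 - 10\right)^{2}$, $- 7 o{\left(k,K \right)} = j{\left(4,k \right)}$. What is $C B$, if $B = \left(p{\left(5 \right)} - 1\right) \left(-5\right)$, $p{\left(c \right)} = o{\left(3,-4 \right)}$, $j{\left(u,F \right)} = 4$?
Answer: $385$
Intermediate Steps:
$o{\left(k,K \right)} = - \frac{4}{7}$ ($o{\left(k,K \right)} = \left(- \frac{1}{7}\right) 4 = - \frac{4}{7}$)
$p{\left(c \right)} = - \frac{4}{7}$
$B = \frac{55}{7}$ ($B = \left(- \frac{4}{7} - 1\right) \left(-5\right) = \left(- \frac{11}{7}\right) \left(-5\right) = \frac{55}{7} \approx 7.8571$)
$C = 49$ ($C = \left(-7\right)^{2} = 49$)
$C B = 49 \cdot \frac{55}{7} = 385$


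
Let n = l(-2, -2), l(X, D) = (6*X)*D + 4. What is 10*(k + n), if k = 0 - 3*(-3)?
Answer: 370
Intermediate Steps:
l(X, D) = 4 + 6*D*X (l(X, D) = 6*D*X + 4 = 4 + 6*D*X)
n = 28 (n = 4 + 6*(-2)*(-2) = 4 + 24 = 28)
k = 9 (k = 0 + 9 = 9)
10*(k + n) = 10*(9 + 28) = 10*37 = 370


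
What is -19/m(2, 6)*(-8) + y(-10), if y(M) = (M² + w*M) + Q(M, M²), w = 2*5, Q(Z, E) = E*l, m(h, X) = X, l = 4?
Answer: 1276/3 ≈ 425.33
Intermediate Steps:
Q(Z, E) = 4*E (Q(Z, E) = E*4 = 4*E)
w = 10
y(M) = 5*M² + 10*M (y(M) = (M² + 10*M) + 4*M² = 5*M² + 10*M)
-19/m(2, 6)*(-8) + y(-10) = -19/6*(-8) + 5*(-10)*(2 - 10) = -19*⅙*(-8) + 5*(-10)*(-8) = -19/6*(-8) + 400 = 76/3 + 400 = 1276/3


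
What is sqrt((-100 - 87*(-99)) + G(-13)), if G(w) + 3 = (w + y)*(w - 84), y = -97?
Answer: 2*sqrt(4795) ≈ 138.49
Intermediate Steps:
G(w) = -3 + (-97 + w)*(-84 + w) (G(w) = -3 + (w - 97)*(w - 84) = -3 + (-97 + w)*(-84 + w))
sqrt((-100 - 87*(-99)) + G(-13)) = sqrt((-100 - 87*(-99)) + (8145 + (-13)**2 - 181*(-13))) = sqrt((-100 + 8613) + (8145 + 169 + 2353)) = sqrt(8513 + 10667) = sqrt(19180) = 2*sqrt(4795)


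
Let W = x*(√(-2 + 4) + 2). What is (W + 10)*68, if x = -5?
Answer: -340*√2 ≈ -480.83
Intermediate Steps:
W = -10 - 5*√2 (W = -5*(√(-2 + 4) + 2) = -5*(√2 + 2) = -5*(2 + √2) = -10 - 5*√2 ≈ -17.071)
(W + 10)*68 = ((-10 - 5*√2) + 10)*68 = -5*√2*68 = -340*√2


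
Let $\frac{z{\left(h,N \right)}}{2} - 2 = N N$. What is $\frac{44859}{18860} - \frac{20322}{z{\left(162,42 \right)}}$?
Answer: $- \frac{56207733}{16653380} \approx -3.3752$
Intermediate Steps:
$z{\left(h,N \right)} = 4 + 2 N^{2}$ ($z{\left(h,N \right)} = 4 + 2 N N = 4 + 2 N^{2}$)
$\frac{44859}{18860} - \frac{20322}{z{\left(162,42 \right)}} = \frac{44859}{18860} - \frac{20322}{4 + 2 \cdot 42^{2}} = 44859 \cdot \frac{1}{18860} - \frac{20322}{4 + 2 \cdot 1764} = \frac{44859}{18860} - \frac{20322}{4 + 3528} = \frac{44859}{18860} - \frac{20322}{3532} = \frac{44859}{18860} - \frac{10161}{1766} = - \frac{56207733}{16653380}$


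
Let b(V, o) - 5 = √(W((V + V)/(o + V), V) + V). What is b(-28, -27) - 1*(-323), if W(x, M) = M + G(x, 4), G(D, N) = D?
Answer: 328 + 12*I*√1155/55 ≈ 328.0 + 7.415*I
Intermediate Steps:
W(x, M) = M + x
b(V, o) = 5 + √(2*V + 2*V/(V + o)) (b(V, o) = 5 + √((V + (V + V)/(o + V)) + V) = 5 + √((V + (2*V)/(V + o)) + V) = 5 + √((V + 2*V/(V + o)) + V) = 5 + √(2*V + 2*V/(V + o)))
b(-28, -27) - 1*(-323) = (5 + √2*√(-28*(1 - 28 - 27)/(-28 - 27))) - 1*(-323) = (5 + √2*√(-28*(-54)/(-55))) + 323 = (5 + √2*√(-28*(-1/55)*(-54))) + 323 = (5 + √2*√(-1512/55)) + 323 = (5 + √2*(6*I*√2310/55)) + 323 = (5 + 12*I*√1155/55) + 323 = 328 + 12*I*√1155/55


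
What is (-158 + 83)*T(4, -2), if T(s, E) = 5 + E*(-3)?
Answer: -825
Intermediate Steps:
T(s, E) = 5 - 3*E
(-158 + 83)*T(4, -2) = (-158 + 83)*(5 - 3*(-2)) = -75*(5 + 6) = -75*11 = -825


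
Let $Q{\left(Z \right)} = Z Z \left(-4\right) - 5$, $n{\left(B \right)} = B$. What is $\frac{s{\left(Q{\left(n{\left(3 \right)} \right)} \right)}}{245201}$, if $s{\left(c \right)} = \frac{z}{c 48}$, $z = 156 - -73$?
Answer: $- \frac{229}{482555568} \approx -4.7456 \cdot 10^{-7}$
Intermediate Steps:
$z = 229$ ($z = 156 + 73 = 229$)
$Q{\left(Z \right)} = -5 - 4 Z^{2}$ ($Q{\left(Z \right)} = Z \left(- 4 Z\right) - 5 = - 4 Z^{2} - 5 = -5 - 4 Z^{2}$)
$s{\left(c \right)} = \frac{229}{48 c}$ ($s{\left(c \right)} = \frac{229}{c 48} = \frac{229}{48 c}$)
$\frac{s{\left(Q{\left(n{\left(3 \right)} \right)} \right)}}{245201} = \frac{\frac{229}{48} \frac{1}{-5 - 4 \cdot 3^{2}}}{245201} = \frac{229}{48 \left(-5 - 36\right)} \frac{1}{245201} = \frac{229}{48 \left(-41\right)} \frac{1}{245201} = \frac{229}{48} \left(- \frac{1}{41}\right) \frac{1}{245201} = \left(- \frac{229}{1968}\right) \frac{1}{245201} = - \frac{229}{482555568}$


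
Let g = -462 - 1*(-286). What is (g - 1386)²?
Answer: 2439844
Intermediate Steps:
g = -176 (g = -462 + 286 = -176)
(g - 1386)² = (-176 - 1386)² = (-1562)² = 2439844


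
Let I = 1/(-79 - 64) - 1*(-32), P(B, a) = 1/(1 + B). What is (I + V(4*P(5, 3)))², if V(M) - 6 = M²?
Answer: 2447181961/1656369 ≈ 1477.4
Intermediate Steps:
V(M) = 6 + M²
I = 4575/143 (I = 1/(-143) + 32 = -1/143 + 32 = 4575/143 ≈ 31.993)
(I + V(4*P(5, 3)))² = (4575/143 + (6 + (4/(1 + 5))²))² = (4575/143 + (6 + (4/6)²))² = (4575/143 + (6 + (4*(⅙))²))² = (4575/143 + (6 + (⅔)²))² = (4575/143 + (6 + 4/9))² = (4575/143 + 58/9)² = (49469/1287)² = 2447181961/1656369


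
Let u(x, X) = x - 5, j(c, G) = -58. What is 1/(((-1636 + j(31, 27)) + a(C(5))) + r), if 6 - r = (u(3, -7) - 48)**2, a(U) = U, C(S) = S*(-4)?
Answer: -1/4208 ≈ -0.00023764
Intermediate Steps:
C(S) = -4*S
u(x, X) = -5 + x
r = -2494 (r = 6 - ((-5 + 3) - 48)**2 = 6 - (-2 - 48)**2 = 6 - 1*(-50)**2 = 6 - 1*2500 = 6 - 2500 = -2494)
1/(((-1636 + j(31, 27)) + a(C(5))) + r) = 1/(((-1636 - 58) - 4*5) - 2494) = 1/((-1694 - 20) - 2494) = 1/(-1714 - 2494) = 1/(-4208) = -1/4208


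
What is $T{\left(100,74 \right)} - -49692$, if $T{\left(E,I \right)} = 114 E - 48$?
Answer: $61044$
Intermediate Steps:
$T{\left(E,I \right)} = -48 + 114 E$
$T{\left(100,74 \right)} - -49692 = \left(-48 + 114 \cdot 100\right) - -49692 = \left(-48 + 11400\right) + 49692 = 11352 + 49692 = 61044$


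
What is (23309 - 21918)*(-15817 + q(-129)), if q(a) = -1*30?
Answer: -22043177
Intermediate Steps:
q(a) = -30
(23309 - 21918)*(-15817 + q(-129)) = (23309 - 21918)*(-15817 - 30) = 1391*(-15847) = -22043177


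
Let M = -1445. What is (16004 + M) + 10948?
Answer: 25507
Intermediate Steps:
(16004 + M) + 10948 = (16004 - 1445) + 10948 = 14559 + 10948 = 25507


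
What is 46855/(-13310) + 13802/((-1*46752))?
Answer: -118713479/31113456 ≈ -3.8155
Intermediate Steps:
46855/(-13310) + 13802/((-1*46752)) = 46855*(-1/13310) + 13802/(-46752) = -9371/2662 + 13802*(-1/46752) = -9371/2662 - 6901/23376 = -118713479/31113456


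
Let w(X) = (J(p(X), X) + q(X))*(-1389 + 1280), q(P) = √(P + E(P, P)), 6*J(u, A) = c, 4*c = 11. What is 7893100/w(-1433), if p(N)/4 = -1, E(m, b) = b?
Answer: -2083778400/179952133 + 4546425600*I*√2866/179952133 ≈ -11.58 + 1352.5*I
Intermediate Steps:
p(N) = -4 (p(N) = 4*(-1) = -4)
c = 11/4 (c = (¼)*11 = 11/4 ≈ 2.7500)
J(u, A) = 11/24 (J(u, A) = (⅙)*(11/4) = 11/24)
q(P) = √2*√P (q(P) = √(P + P) = √(2*P) = √2*√P)
w(X) = -1199/24 - 109*√2*√X (w(X) = (11/24 + √2*√X)*(-1389 + 1280) = (11/24 + √2*√X)*(-109) = -1199/24 - 109*√2*√X)
7893100/w(-1433) = 7893100/(-1199/24 - 109*√2*√(-1433)) = 7893100/(-1199/24 - 109*√2*I*√1433) = 7893100/(-1199/24 - 109*I*√2866)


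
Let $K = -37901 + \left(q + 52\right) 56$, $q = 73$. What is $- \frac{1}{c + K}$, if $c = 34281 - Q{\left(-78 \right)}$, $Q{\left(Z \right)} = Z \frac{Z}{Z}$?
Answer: $- \frac{1}{3458} \approx -0.00028918$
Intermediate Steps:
$Q{\left(Z \right)} = Z$ ($Q{\left(Z \right)} = Z 1 = Z$)
$K = -30901$ ($K = -37901 + \left(73 + 52\right) 56 = -37901 + 125 \cdot 56 = -37901 + 7000 = -30901$)
$c = 34359$ ($c = 34281 - -78 = 34281 + 78 = 34359$)
$- \frac{1}{c + K} = - \frac{1}{34359 - 30901} = - \frac{1}{3458}$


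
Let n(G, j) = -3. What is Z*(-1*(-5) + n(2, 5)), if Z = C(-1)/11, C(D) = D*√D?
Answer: -2*I/11 ≈ -0.18182*I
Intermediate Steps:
C(D) = D^(3/2)
Z = -I/11 (Z = (-1)^(3/2)/11 = -I*(1/11) = -I/11 ≈ -0.090909*I)
Z*(-1*(-5) + n(2, 5)) = (-I/11)*(-1*(-5) - 3) = (-I/11)*(5 - 3) = -I/11*2 = -2*I/11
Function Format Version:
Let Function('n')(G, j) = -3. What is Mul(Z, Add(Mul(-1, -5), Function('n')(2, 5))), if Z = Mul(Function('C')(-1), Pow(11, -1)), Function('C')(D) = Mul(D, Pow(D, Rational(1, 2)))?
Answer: Mul(Rational(-2, 11), I) ≈ Mul(-0.18182, I)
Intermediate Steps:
Function('C')(D) = Pow(D, Rational(3, 2))
Z = Mul(Rational(-1, 11), I) (Z = Mul(Pow(-1, Rational(3, 2)), Pow(11, -1)) = Mul(Mul(-1, I), Rational(1, 11)) = Mul(Rational(-1, 11), I) ≈ Mul(-0.090909, I))
Mul(Z, Add(Mul(-1, -5), Function('n')(2, 5))) = Mul(Mul(Rational(-1, 11), I), Add(Mul(-1, -5), -3)) = Mul(Mul(Rational(-1, 11), I), Add(5, -3)) = Mul(Mul(Rational(-1, 11), I), 2) = Mul(Rational(-2, 11), I)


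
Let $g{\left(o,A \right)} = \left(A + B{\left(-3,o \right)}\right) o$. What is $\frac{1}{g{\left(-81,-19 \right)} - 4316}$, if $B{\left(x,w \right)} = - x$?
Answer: $- \frac{1}{3020} \approx -0.00033113$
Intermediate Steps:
$g{\left(o,A \right)} = o \left(3 + A\right)$ ($g{\left(o,A \right)} = \left(A - -3\right) o = \left(A + 3\right) o = \left(3 + A\right) o = o \left(3 + A\right)$)
$\frac{1}{g{\left(-81,-19 \right)} - 4316} = \frac{1}{- 81 \left(3 - 19\right) - 4316} = \frac{1}{\left(-81\right) \left(-16\right) - 4316} = \frac{1}{1296 - 4316} = \frac{1}{-3020} = - \frac{1}{3020}$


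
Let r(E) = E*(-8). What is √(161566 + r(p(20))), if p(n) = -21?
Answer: √161734 ≈ 402.16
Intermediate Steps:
r(E) = -8*E
√(161566 + r(p(20))) = √(161566 - 8*(-21)) = √(161566 + 168) = √161734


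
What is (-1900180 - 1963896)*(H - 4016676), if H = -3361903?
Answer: 28511390028004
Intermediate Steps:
(-1900180 - 1963896)*(H - 4016676) = (-1900180 - 1963896)*(-3361903 - 4016676) = -3864076*(-7378579) = 28511390028004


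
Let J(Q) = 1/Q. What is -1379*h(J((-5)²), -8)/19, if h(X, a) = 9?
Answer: -12411/19 ≈ -653.21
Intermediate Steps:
-1379*h(J((-5)²), -8)/19 = -12411/19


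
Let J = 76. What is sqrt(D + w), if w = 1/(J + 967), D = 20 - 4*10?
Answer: I*sqrt(21755937)/1043 ≈ 4.472*I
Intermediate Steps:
D = -20 (D = 20 - 40 = -20)
w = 1/1043 (w = 1/(76 + 967) = 1/1043 ≈ 0.00095877)
sqrt(D + w) = sqrt(-20 + 1/1043) = sqrt(-20859/1043) = I*sqrt(21755937)/1043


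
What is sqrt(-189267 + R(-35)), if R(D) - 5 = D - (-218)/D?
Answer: I*sqrt(231896455)/35 ≈ 435.09*I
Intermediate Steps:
R(D) = 5 + D + 218/D (R(D) = 5 + (D - (-218)/D) = 5 + (D + 218/D) = 5 + D + 218/D)
sqrt(-189267 + R(-35)) = sqrt(-189267 + (5 - 35 + 218/(-35))) = sqrt(-189267 + (5 - 35 + 218*(-1/35))) = sqrt(-189267 + (5 - 35 - 218/35)) = sqrt(-189267 - 1268/35) = sqrt(-6625613/35) = I*sqrt(231896455)/35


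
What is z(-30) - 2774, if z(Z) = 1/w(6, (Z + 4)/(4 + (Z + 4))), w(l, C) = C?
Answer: -36051/13 ≈ -2773.2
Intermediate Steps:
z(Z) = (8 + Z)/(4 + Z) (z(Z) = 1/((Z + 4)/(4 + (Z + 4))) = 1/((4 + Z)/(4 + (4 + Z))) = 1/((4 + Z)/(8 + Z)) = (8 + Z)/(4 + Z))
z(-30) - 2774 = (8 - 30)/(4 - 30) - 2774 = -22/(-26) - 2774 = -1/26*(-22) - 2774 = 11/13 - 2774 = -36051/13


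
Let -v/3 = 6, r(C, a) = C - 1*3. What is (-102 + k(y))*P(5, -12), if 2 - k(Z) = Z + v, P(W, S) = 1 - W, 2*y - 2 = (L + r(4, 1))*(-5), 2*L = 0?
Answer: 322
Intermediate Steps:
r(C, a) = -3 + C (r(C, a) = C - 3 = -3 + C)
L = 0 (L = (1/2)*0 = 0)
v = -18 (v = -3*6 = -18)
y = -3/2 (y = 1 + ((0 + (-3 + 4))*(-5))/2 = 1 + ((0 + 1)*(-5))/2 = 1 + (1*(-5))/2 = 1 + (1/2)*(-5) = 1 - 5/2 = -3/2 ≈ -1.5000)
k(Z) = 20 - Z (k(Z) = 2 - (Z - 18) = 2 - (-18 + Z) = 2 + (18 - Z) = 20 - Z)
(-102 + k(y))*P(5, -12) = (-102 + (20 - 1*(-3/2)))*(1 - 1*5) = (-102 + (20 + 3/2))*(1 - 5) = (-102 + 43/2)*(-4) = -161/2*(-4) = 322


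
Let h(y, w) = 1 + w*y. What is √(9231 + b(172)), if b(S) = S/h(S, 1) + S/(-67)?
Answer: √1239985347799/11591 ≈ 96.070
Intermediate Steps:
b(S) = -S/67 + S/(1 + S) (b(S) = S/(1 + 1*S) + S/(-67) = S/(1 + S) + S*(-1/67) = S/(1 + S) - S/67 = -S/67 + S/(1 + S))
√(9231 + b(172)) = √(9231 + (1/67)*172*(66 - 1*172)/(1 + 172)) = √(9231 + (1/67)*172*(66 - 172)/173) = √(9231 + (1/67)*172*(1/173)*(-106)) = √(9231 - 18232/11591) = √(106978289/11591) = √1239985347799/11591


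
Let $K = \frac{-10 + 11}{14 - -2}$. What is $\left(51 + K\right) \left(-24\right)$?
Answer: $- \frac{2451}{2} \approx -1225.5$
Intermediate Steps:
$K = \frac{1}{16}$ ($K = 1 \frac{1}{14 + 2} = 1 \cdot \frac{1}{16} = \frac{1}{16} \approx 0.0625$)
$\left(51 + K\right) \left(-24\right) = \left(51 + \frac{1}{16}\right) \left(-24\right) = \frac{817}{16} \left(-24\right) = - \frac{2451}{2}$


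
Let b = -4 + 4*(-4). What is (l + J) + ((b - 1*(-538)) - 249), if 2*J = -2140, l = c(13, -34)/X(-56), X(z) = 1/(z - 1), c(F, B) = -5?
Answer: -516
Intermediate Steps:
b = -20 (b = -4 - 16 = -20)
X(z) = 1/(-1 + z)
l = 285 (l = -5/(1/(-1 - 56)) = -5/(1/(-57)) = -5/(-1/57) = -5*(-57) = 285)
J = -1070 (J = (½)*(-2140) = -1070)
(l + J) + ((b - 1*(-538)) - 249) = (285 - 1070) + ((-20 - 1*(-538)) - 249) = -785 + ((-20 + 538) - 249) = -785 + (518 - 249) = -785 + 269 = -516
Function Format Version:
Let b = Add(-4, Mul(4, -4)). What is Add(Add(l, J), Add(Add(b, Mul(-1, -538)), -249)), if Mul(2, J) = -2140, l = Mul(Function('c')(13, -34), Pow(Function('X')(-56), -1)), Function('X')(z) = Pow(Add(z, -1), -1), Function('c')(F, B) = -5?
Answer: -516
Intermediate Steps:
b = -20 (b = Add(-4, -16) = -20)
Function('X')(z) = Pow(Add(-1, z), -1)
l = 285 (l = Mul(-5, Pow(Pow(Add(-1, -56), -1), -1)) = Mul(-5, Pow(Pow(-57, -1), -1)) = Mul(-5, Pow(Rational(-1, 57), -1)) = Mul(-5, -57) = 285)
J = -1070 (J = Mul(Rational(1, 2), -2140) = -1070)
Add(Add(l, J), Add(Add(b, Mul(-1, -538)), -249)) = Add(Add(285, -1070), Add(Add(-20, Mul(-1, -538)), -249)) = Add(-785, Add(Add(-20, 538), -249)) = Add(-785, Add(518, -249)) = Add(-785, 269) = -516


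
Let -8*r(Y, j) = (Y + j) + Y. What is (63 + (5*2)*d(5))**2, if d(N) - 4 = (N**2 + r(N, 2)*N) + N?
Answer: 107584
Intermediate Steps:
r(Y, j) = -Y/4 - j/8 (r(Y, j) = -((Y + j) + Y)/8 = -(j + 2*Y)/8 = -Y/4 - j/8)
d(N) = 4 + N + N**2 + N*(-1/4 - N/4) (d(N) = 4 + ((N**2 + (-N/4 - 1/8*2)*N) + N) = 4 + ((N**2 + (-N/4 - 1/4)*N) + N) = 4 + ((N**2 + (-1/4 - N/4)*N) + N) = 4 + ((N**2 + N*(-1/4 - N/4)) + N) = 4 + (N + N**2 + N*(-1/4 - N/4)) = 4 + N + N**2 + N*(-1/4 - N/4))
(63 + (5*2)*d(5))**2 = (63 + (5*2)*(4 + (3/4)*5 + (3/4)*5**2))**2 = (63 + 10*(4 + 15/4 + (3/4)*25))**2 = (63 + 10*(4 + 15/4 + 75/4))**2 = (63 + 10*(53/2))**2 = (63 + 265)**2 = 328**2 = 107584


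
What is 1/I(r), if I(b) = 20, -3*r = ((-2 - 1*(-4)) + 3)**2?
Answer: 1/20 ≈ 0.050000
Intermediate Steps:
r = -25/3 (r = -((-2 - 1*(-4)) + 3)**2/3 = -((-2 + 4) + 3)**2/3 = -(2 + 3)**2/3 = -1/3*5**2 = -1/3*25 = -25/3 ≈ -8.3333)
1/I(r) = 1/20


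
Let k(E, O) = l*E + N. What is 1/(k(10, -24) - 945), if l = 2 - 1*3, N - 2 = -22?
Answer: -1/975 ≈ -0.0010256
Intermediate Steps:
N = -20 (N = 2 - 22 = -20)
l = -1 (l = 2 - 3 = -1)
k(E, O) = -20 - E (k(E, O) = -E - 20 = -20 - E)
1/(k(10, -24) - 945) = 1/((-20 - 1*10) - 945) = 1/((-20 - 10) - 945) = 1/(-30 - 945) = 1/(-975) = -1/975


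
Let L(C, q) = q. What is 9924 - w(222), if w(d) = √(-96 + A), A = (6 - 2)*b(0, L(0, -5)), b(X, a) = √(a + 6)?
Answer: 9924 - 2*I*√23 ≈ 9924.0 - 9.5917*I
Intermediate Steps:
b(X, a) = √(6 + a)
A = 4 (A = (6 - 2)*√(6 - 5) = 4*√1 = 4*1 = 4)
w(d) = 2*I*√23 (w(d) = √(-96 + 4) = √(-92) = 2*I*√23)
9924 - w(222) = 9924 - 2*I*√23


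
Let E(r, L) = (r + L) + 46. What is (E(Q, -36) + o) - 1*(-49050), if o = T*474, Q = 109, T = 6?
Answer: 52013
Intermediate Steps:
E(r, L) = 46 + L + r (E(r, L) = (L + r) + 46 = 46 + L + r)
o = 2844 (o = 6*474 = 2844)
(E(Q, -36) + o) - 1*(-49050) = ((46 - 36 + 109) + 2844) - 1*(-49050) = (119 + 2844) + 49050 = 2963 + 49050 = 52013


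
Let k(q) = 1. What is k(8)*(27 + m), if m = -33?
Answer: -6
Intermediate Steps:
k(8)*(27 + m) = 1*(27 - 33) = 1*(-6) = -6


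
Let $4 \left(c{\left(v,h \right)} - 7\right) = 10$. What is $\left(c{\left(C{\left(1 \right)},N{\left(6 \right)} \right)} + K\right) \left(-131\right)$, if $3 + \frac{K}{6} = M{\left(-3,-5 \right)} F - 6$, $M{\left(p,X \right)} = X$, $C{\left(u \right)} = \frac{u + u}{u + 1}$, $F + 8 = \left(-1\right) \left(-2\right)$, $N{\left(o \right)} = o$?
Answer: $- \frac{35501}{2} \approx -17751.0$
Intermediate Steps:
$F = -6$ ($F = -8 - -2 = -8 + 2 = -6$)
$C{\left(u \right)} = \frac{2 u}{1 + u}$
$c{\left(v,h \right)} = \frac{19}{2}$ ($c{\left(v,h \right)} = 7 + \frac{1}{4} \cdot 10 = 7 + \frac{5}{2} = \frac{19}{2}$)
$K = 126$ ($K = -18 + 6 \left(\left(-5\right) \left(-6\right) - 6\right) = -18 + 6 \left(30 - 6\right) = -18 + 6 \cdot 24 = -18 + 144 = 126$)
$\left(c{\left(C{\left(1 \right)},N{\left(6 \right)} \right)} + K\right) \left(-131\right) = \left(\frac{19}{2} + 126\right) \left(-131\right) = \frac{271}{2} \left(-131\right) = - \frac{35501}{2}$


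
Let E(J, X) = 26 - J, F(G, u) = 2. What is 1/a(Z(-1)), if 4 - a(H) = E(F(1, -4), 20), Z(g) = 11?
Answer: -1/20 ≈ -0.050000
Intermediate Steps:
a(H) = -20 (a(H) = 4 - (26 - 1*2) = 4 - (26 - 2) = 4 - 1*24 = 4 - 24 = -20)
1/a(Z(-1)) = 1/(-20) = -1/20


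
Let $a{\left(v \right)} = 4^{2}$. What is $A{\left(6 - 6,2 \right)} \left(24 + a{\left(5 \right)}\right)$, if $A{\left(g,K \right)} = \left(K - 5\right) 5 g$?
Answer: $0$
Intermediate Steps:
$A{\left(g,K \right)} = 5 g \left(-5 + K\right)$ ($A{\left(g,K \right)} = \left(-5 + K\right) 5 g = 5 g \left(-5 + K\right)$)
$a{\left(v \right)} = 16$
$A{\left(6 - 6,2 \right)} \left(24 + a{\left(5 \right)}\right) = 5 \left(6 - 6\right) \left(-5 + 2\right) \left(24 + 16\right) = 5 \cdot 0 \left(-3\right) 40 = 0 \cdot 40 = 0$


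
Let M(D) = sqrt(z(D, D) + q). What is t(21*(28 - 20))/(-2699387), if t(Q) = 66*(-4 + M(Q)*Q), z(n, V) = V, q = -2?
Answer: 264/2699387 - 11088*sqrt(166)/2699387 ≈ -0.052825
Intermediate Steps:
M(D) = sqrt(-2 + D) (M(D) = sqrt(D - 2) = sqrt(-2 + D))
t(Q) = -264 + 66*Q*sqrt(-2 + Q) (t(Q) = 66*(-4 + sqrt(-2 + Q)*Q) = 66*(-4 + Q*sqrt(-2 + Q)) = -264 + 66*Q*sqrt(-2 + Q))
t(21*(28 - 20))/(-2699387) = (-264 + 66*(21*(28 - 20))*sqrt(-2 + 21*(28 - 20)))/(-2699387) = (-264 + 66*(21*8)*sqrt(-2 + 21*8))*(-1/2699387) = (-264 + 66*168*sqrt(-2 + 168))*(-1/2699387) = (-264 + 66*168*sqrt(166))*(-1/2699387) = (-264 + 11088*sqrt(166))*(-1/2699387) = 264/2699387 - 11088*sqrt(166)/2699387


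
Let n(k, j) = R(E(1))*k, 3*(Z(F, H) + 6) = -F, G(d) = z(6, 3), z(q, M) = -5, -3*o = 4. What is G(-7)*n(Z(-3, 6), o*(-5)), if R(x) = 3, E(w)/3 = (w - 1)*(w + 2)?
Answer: 75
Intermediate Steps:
o = -4/3 (o = -⅓*4 = -4/3 ≈ -1.3333)
G(d) = -5
E(w) = 3*(-1 + w)*(2 + w) (E(w) = 3*((w - 1)*(w + 2)) = 3*((-1 + w)*(2 + w)) = 3*(-1 + w)*(2 + w))
Z(F, H) = -6 - F/3 (Z(F, H) = -6 + (-F)/3 = -6 - F/3)
n(k, j) = 3*k
G(-7)*n(Z(-3, 6), o*(-5)) = -15*(-6 - ⅓*(-3)) = -15*(-6 + 1) = -15*(-5) = -5*(-15) = 75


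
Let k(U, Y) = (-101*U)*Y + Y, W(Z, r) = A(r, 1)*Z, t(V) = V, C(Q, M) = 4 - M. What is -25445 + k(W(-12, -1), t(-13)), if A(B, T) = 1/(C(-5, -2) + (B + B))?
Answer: -29397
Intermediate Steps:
A(B, T) = 1/(6 + 2*B) (A(B, T) = 1/((4 - 1*(-2)) + (B + B)) = 1/((4 + 2) + 2*B) = 1/(6 + 2*B))
W(Z, r) = Z/(2*(3 + r)) (W(Z, r) = (1/(2*(3 + r)))*Z = Z/(2*(3 + r)))
k(U, Y) = Y - 101*U*Y (k(U, Y) = -101*U*Y + Y = Y - 101*U*Y)
-25445 + k(W(-12, -1), t(-13)) = -25445 - 13*(1 - 101*(-12)/(2*(3 - 1))) = -25445 - 13*(1 - 101*(-12)/(2*2)) = -25445 - 13*(1 - 101*(-3)) = -25445 - 13*(1 + 303) = -25445 - 13*304 = -25445 - 3952 = -29397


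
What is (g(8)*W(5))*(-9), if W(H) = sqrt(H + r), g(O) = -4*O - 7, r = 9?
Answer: 351*sqrt(14) ≈ 1313.3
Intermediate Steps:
g(O) = -7 - 4*O
W(H) = sqrt(9 + H) (W(H) = sqrt(H + 9) = sqrt(9 + H))
(g(8)*W(5))*(-9) = ((-7 - 4*8)*sqrt(9 + 5))*(-9) = ((-7 - 32)*sqrt(14))*(-9) = -39*sqrt(14)*(-9) = 351*sqrt(14)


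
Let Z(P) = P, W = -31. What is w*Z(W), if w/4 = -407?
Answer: 50468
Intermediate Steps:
w = -1628 (w = 4*(-407) = -1628)
w*Z(W) = -1628*(-31) = 50468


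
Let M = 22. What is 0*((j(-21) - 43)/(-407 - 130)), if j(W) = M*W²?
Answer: 0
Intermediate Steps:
j(W) = 22*W²
0*((j(-21) - 43)/(-407 - 130)) = 0*((22*(-21)² - 43)/(-407 - 130)) = 0*((22*441 - 43)/(-537)) = 0*((9702 - 43)*(-1/537)) = 0*(9659*(-1/537)) = 0*(-9659/537) = 0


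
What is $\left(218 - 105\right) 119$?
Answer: $13447$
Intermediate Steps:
$\left(218 - 105\right) 119 = 113 \cdot 119 = 13447$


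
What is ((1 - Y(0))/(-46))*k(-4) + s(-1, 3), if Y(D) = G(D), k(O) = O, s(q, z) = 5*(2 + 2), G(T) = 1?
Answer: 20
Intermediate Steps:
s(q, z) = 20 (s(q, z) = 5*4 = 20)
Y(D) = 1
((1 - Y(0))/(-46))*k(-4) + s(-1, 3) = ((1 - 1*1)/(-46))*(-4) + 20 = ((1 - 1)*(-1/46))*(-4) + 20 = (0*(-1/46))*(-4) + 20 = 0*(-4) + 20 = 0 + 20 = 20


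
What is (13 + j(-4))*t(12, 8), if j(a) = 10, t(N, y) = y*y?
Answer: 1472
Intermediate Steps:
t(N, y) = y²
(13 + j(-4))*t(12, 8) = (13 + 10)*8² = 23*64 = 1472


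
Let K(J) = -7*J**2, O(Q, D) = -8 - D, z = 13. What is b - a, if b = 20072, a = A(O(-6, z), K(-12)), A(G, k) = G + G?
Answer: 20114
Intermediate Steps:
A(G, k) = 2*G
a = -42 (a = 2*(-8 - 1*13) = 2*(-8 - 13) = 2*(-21) = -42)
b - a = 20072 - 1*(-42) = 20072 + 42 = 20114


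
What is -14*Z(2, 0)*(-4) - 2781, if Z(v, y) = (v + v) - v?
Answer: -2669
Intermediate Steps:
Z(v, y) = v (Z(v, y) = 2*v - v = v)
-14*Z(2, 0)*(-4) - 2781 = -14*2*(-4) - 2781 = -28*(-4) - 2781 = 112 - 2781 = -2669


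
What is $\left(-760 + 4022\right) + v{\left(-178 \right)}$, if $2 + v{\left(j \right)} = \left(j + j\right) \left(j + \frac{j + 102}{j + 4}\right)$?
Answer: $\frac{5783108}{87} \approx 66473.0$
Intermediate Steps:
$v{\left(j \right)} = -2 + 2 j \left(j + \frac{102 + j}{4 + j}\right)$ ($v{\left(j \right)} = -2 + \left(j + j\right) \left(j + \frac{j + 102}{j + 4}\right) = -2 + 2 j \left(j + \frac{102 + j}{4 + j}\right)$)
$\left(-760 + 4022\right) + v{\left(-178 \right)} = \left(-760 + 4022\right) + \frac{2 \left(-4 + \left(-178\right)^{3} + 5 \left(-178\right)^{2} + 101 \left(-178\right)\right)}{4 - 178} = 3262 + \frac{2 \left(-4 - 5639752 + 5 \cdot 31684 - 17978\right)}{-174} = 3262 + 2 \left(- \frac{1}{174}\right) \left(-4 - 5639752 + 158420 - 17978\right) = 3262 + 2 \left(- \frac{1}{174}\right) \left(-5499314\right) = 3262 + \frac{5499314}{87} = \frac{5783108}{87}$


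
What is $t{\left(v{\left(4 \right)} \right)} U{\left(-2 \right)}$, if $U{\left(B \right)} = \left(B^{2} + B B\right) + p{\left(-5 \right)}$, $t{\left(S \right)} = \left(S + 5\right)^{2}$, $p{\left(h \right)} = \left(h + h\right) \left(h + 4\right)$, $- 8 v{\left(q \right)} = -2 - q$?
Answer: $\frac{4761}{8} \approx 595.13$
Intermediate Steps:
$v{\left(q \right)} = \frac{1}{4} + \frac{q}{8}$ ($v{\left(q \right)} = - \frac{-2 - q}{8} = \frac{1}{4} + \frac{q}{8}$)
$p{\left(h \right)} = 2 h \left(4 + h\right)$
$t{\left(S \right)} = \left(5 + S\right)^{2}$
$U{\left(B \right)} = 10 + 2 B^{2}$ ($U{\left(B \right)} = \left(B^{2} + B B\right) + 2 \left(-5\right) \left(4 - 5\right) = \left(B^{2} + B^{2}\right) + 2 \left(-5\right) \left(-1\right) = 2 B^{2} + 10 = 10 + 2 B^{2}$)
$t{\left(v{\left(4 \right)} \right)} U{\left(-2 \right)} = \left(5 + \left(\frac{1}{4} + \frac{1}{8} \cdot 4\right)\right)^{2} \left(10 + 2 \left(-2\right)^{2}\right) = \left(5 + \left(\frac{1}{4} + \frac{1}{2}\right)\right)^{2} \left(10 + 2 \cdot 4\right) = \left(5 + \frac{3}{4}\right)^{2} \left(10 + 8\right) = \left(\frac{23}{4}\right)^{2} \cdot 18 = \frac{529}{16} \cdot 18 = \frac{4761}{8}$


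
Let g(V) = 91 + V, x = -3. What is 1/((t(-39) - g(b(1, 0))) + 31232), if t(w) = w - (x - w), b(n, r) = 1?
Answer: 1/31065 ≈ 3.2191e-5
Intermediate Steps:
t(w) = 3 + 2*w (t(w) = w - (-3 - w) = w + (3 + w) = 3 + 2*w)
1/((t(-39) - g(b(1, 0))) + 31232) = 1/(((3 + 2*(-39)) - (91 + 1)) + 31232) = 1/(((3 - 78) - 1*92) + 31232) = 1/((-75 - 92) + 31232) = 1/(-167 + 31232) = 1/31065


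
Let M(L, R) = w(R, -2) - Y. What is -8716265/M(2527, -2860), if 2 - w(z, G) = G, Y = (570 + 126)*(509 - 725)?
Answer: -1743253/30068 ≈ -57.977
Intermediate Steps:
Y = -150336 (Y = 696*(-216) = -150336)
w(z, G) = 2 - G
M(L, R) = 150340 (M(L, R) = (2 - 1*(-2)) - 1*(-150336) = (2 + 2) + 150336 = 4 + 150336 = 150340)
-8716265/M(2527, -2860) = -8716265/150340 = -8716265*1/150340 = -1743253/30068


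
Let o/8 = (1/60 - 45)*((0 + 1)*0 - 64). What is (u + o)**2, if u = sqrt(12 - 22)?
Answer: 119350900534/225 + 690944*I*sqrt(10)/15 ≈ 5.3045e+8 + 1.4566e+5*I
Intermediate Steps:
o = 345472/15 (o = 8*((1/60 - 45)*((0 + 1)*0 - 64)) = 8*((1/60 - 45)*(1*0 - 64)) = 8*(-2699*(0 - 64)/60) = 8*(-2699/60*(-64)) = 8*(43184/15) = 345472/15 ≈ 23031.)
u = I*sqrt(10) (u = sqrt(-10) = I*sqrt(10) ≈ 3.1623*I)
(u + o)**2 = (I*sqrt(10) + 345472/15)**2 = (345472/15 + I*sqrt(10))**2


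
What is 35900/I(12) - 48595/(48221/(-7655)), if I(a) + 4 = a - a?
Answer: -60788750/48221 ≈ -1260.6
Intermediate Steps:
I(a) = -4 (I(a) = -4 + (a - a) = -4 + 0 = -4)
35900/I(12) - 48595/(48221/(-7655)) = 35900/(-4) - 48595/(48221/(-7655)) = 35900*(-1/4) - 48595/(48221*(-1/7655)) = -8975 - 48595/(-48221/7655) = -8975 - 48595*(-7655/48221) = -8975 + 371994725/48221 = -60788750/48221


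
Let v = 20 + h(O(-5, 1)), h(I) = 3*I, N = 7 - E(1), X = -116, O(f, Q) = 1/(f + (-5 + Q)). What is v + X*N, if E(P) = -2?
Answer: -3073/3 ≈ -1024.3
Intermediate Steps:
O(f, Q) = 1/(-5 + Q + f)
N = 9 (N = 7 - 1*(-2) = 7 + 2 = 9)
v = 59/3 (v = 20 + 3/(-5 + 1 - 5) = 20 + 3/(-9) = 20 + 3*(-⅑) = 20 - ⅓ = 59/3 ≈ 19.667)
v + X*N = 59/3 - 116*9 = 59/3 - 1044 = -3073/3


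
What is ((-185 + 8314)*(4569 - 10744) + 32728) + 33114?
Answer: -50130733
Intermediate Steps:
((-185 + 8314)*(4569 - 10744) + 32728) + 33114 = (8129*(-6175) + 32728) + 33114 = (-50196575 + 32728) + 33114 = -50163847 + 33114 = -50130733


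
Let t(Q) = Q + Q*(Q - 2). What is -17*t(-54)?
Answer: -50490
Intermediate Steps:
t(Q) = Q + Q*(-2 + Q)
-17*t(-54) = -(-918)*(-1 - 54) = -(-918)*(-55) = -17*2970 = -50490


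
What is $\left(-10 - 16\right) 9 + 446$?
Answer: $212$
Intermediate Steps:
$\left(-10 - 16\right) 9 + 446 = \left(-26\right) 9 + 446 = -234 + 446 = 212$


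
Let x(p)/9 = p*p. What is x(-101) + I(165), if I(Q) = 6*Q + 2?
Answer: 92801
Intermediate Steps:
I(Q) = 2 + 6*Q
x(p) = 9*p**2 (x(p) = 9*(p*p) = 9*p**2)
x(-101) + I(165) = 9*(-101)**2 + (2 + 6*165) = 9*10201 + (2 + 990) = 91809 + 992 = 92801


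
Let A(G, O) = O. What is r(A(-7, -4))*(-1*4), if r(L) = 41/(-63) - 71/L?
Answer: -4309/63 ≈ -68.397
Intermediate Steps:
r(L) = -41/63 - 71/L (r(L) = 41*(-1/63) - 71/L = -41/63 - 71/L)
r(A(-7, -4))*(-1*4) = (-41/63 - 71/(-4))*(-1*4) = (-41/63 - 71*(-1/4))*(-4) = (-41/63 + 71/4)*(-4) = (4309/252)*(-4) = -4309/63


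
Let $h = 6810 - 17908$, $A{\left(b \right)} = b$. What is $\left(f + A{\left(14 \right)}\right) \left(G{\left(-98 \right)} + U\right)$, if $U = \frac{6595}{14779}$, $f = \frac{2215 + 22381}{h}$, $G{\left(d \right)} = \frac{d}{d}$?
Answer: $\frac{1397603112}{82008671} \approx 17.042$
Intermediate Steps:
$h = -11098$
$G{\left(d \right)} = 1$
$f = - \frac{12298}{5549}$ ($f = \frac{2215 + 22381}{-11098} = 24596 \left(- \frac{1}{11098}\right) = - \frac{12298}{5549} \approx -2.2163$)
$U = \frac{6595}{14779}$ ($U = 6595 \cdot \frac{1}{14779} = \frac{6595}{14779} \approx 0.44624$)
$\left(f + A{\left(14 \right)}\right) \left(G{\left(-98 \right)} + U\right) = \left(- \frac{12298}{5549} + 14\right) \left(1 + \frac{6595}{14779}\right) = \frac{65388}{5549} \cdot \frac{21374}{14779} = \frac{1397603112}{82008671}$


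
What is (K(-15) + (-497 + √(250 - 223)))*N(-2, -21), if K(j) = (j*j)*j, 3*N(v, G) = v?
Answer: 7744/3 - 2*√3 ≈ 2577.9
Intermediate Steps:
N(v, G) = v/3
K(j) = j³ (K(j) = j²*j = j³)
(K(-15) + (-497 + √(250 - 223)))*N(-2, -21) = ((-15)³ + (-497 + √(250 - 223)))*((⅓)*(-2)) = (-3375 + (-497 + √27))*(-⅔) = (-3375 + (-497 + 3*√3))*(-⅔) = (-3872 + 3*√3)*(-⅔) = 7744/3 - 2*√3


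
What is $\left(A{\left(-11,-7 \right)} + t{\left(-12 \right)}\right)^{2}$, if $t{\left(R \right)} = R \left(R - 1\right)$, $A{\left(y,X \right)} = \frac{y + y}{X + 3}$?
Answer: $\frac{104329}{4} \approx 26082.0$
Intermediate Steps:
$A{\left(y,X \right)} = \frac{2 y}{3 + X}$
$t{\left(R \right)} = R \left(-1 + R\right)$
$\left(A{\left(-11,-7 \right)} + t{\left(-12 \right)}\right)^{2} = \left(2 \left(-11\right) \frac{1}{3 - 7} - 12 \left(-1 - 12\right)\right)^{2} = \left(2 \left(-11\right) \frac{1}{-4} - -156\right)^{2} = \left(2 \left(-11\right) \left(- \frac{1}{4}\right) + 156\right)^{2} = \left(\frac{11}{2} + 156\right)^{2} = \left(\frac{323}{2}\right)^{2} = \frac{104329}{4}$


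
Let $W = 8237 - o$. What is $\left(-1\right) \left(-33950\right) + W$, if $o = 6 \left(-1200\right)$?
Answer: $49387$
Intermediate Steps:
$o = -7200$
$W = 15437$ ($W = 8237 - -7200 = 8237 + 7200 = 15437$)
$\left(-1\right) \left(-33950\right) + W = \left(-1\right) \left(-33950\right) + 15437 = 33950 + 15437 = 49387$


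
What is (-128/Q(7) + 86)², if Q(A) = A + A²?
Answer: 343396/49 ≈ 7008.1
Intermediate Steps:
(-128/Q(7) + 86)² = (-128*1/(7*(1 + 7)) + 86)² = (-128/(7*8) + 86)² = (-128/56 + 86)² = (-128*1/56 + 86)² = (-16/7 + 86)² = (586/7)² = 343396/49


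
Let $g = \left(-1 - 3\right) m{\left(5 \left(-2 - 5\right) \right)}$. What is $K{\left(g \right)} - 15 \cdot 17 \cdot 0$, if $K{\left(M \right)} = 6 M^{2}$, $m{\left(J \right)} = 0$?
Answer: $0$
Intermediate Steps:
$g = 0$ ($g = \left(-1 - 3\right) 0 = \left(-4\right) 0 = 0$)
$K{\left(g \right)} - 15 \cdot 17 \cdot 0 = 6 \cdot 0^{2} - 15 \cdot 17 \cdot 0 = 6 \cdot 0 - 255 \cdot 0 = 0 - 0 = 0 + 0 = 0$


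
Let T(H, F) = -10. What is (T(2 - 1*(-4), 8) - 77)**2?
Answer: 7569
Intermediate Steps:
(T(2 - 1*(-4), 8) - 77)**2 = (-10 - 77)**2 = (-87)**2 = 7569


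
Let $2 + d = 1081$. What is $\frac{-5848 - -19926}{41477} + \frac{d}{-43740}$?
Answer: $\frac{571018037}{1814203980} \approx 0.31475$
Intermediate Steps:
$d = 1079$ ($d = -2 + 1081 = 1079$)
$\frac{-5848 - -19926}{41477} + \frac{d}{-43740} = \frac{-5848 - -19926}{41477} + \frac{1079}{-43740} = \left(-5848 + 19926\right) \frac{1}{41477} + 1079 \left(- \frac{1}{43740}\right) = 14078 \cdot \frac{1}{41477} - \frac{1079}{43740} = \frac{14078}{41477} - \frac{1079}{43740} = \frac{571018037}{1814203980}$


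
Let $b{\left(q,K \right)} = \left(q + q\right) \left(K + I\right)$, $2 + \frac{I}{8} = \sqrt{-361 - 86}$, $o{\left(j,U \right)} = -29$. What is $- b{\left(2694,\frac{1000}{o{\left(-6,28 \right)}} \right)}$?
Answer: $\frac{7888032}{29} - 43104 i \sqrt{447} \approx 2.72 \cdot 10^{5} - 9.1132 \cdot 10^{5} i$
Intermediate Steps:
$I = -16 + 8 i \sqrt{447}$ ($I = -16 + 8 \sqrt{-361 - 86} = -16 + 8 \sqrt{-447} = -16 + 8 i \sqrt{447} \approx -16.0 + 169.14 i$)
$b{\left(q,K \right)} = 2 q \left(-16 + K + 8 i \sqrt{447}\right)$ ($b{\left(q,K \right)} = \left(q + q\right) \left(K - \left(16 - 8 i \sqrt{447}\right)\right) = 2 q \left(-16 + K + 8 i \sqrt{447}\right)$)
$- b{\left(2694,\frac{1000}{o{\left(-6,28 \right)}} \right)} = - 2 \cdot 2694 \left(-16 + \frac{1000}{-29} + 8 i \sqrt{447}\right) = - 2 \cdot 2694 \left(-16 + 1000 \left(- \frac{1}{29}\right) + 8 i \sqrt{447}\right) = - 2 \cdot 2694 \left(-16 - \frac{1000}{29} + 8 i \sqrt{447}\right) = - 2 \cdot 2694 \left(- \frac{1464}{29} + 8 i \sqrt{447}\right) = - (- \frac{7888032}{29} + 43104 i \sqrt{447}) = \frac{7888032}{29} - 43104 i \sqrt{447}$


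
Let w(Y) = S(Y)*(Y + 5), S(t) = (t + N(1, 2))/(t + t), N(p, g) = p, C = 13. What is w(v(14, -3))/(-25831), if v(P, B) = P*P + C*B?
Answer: -12798/4055467 ≈ -0.0031557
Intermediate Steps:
S(t) = (1 + t)/(2*t) (S(t) = (t + 1)/(t + t) = (1 + t)/((2*t)) = (1 + t)*(1/(2*t)) = (1 + t)/(2*t))
v(P, B) = P**2 + 13*B (v(P, B) = P*P + 13*B = P**2 + 13*B)
w(Y) = (1 + Y)*(5 + Y)/(2*Y) (w(Y) = ((1 + Y)/(2*Y))*(Y + 5) = ((1 + Y)/(2*Y))*(5 + Y) = (1 + Y)*(5 + Y)/(2*Y))
w(v(14, -3))/(-25831) = ((1 + (14**2 + 13*(-3)))*(5 + (14**2 + 13*(-3)))/(2*(14**2 + 13*(-3))))/(-25831) = ((1 + (196 - 39))*(5 + (196 - 39))/(2*(196 - 39)))*(-1/25831) = ((1/2)*(1 + 157)*(5 + 157)/157)*(-1/25831) = ((1/2)*(1/157)*158*162)*(-1/25831) = (12798/157)*(-1/25831) = -12798/4055467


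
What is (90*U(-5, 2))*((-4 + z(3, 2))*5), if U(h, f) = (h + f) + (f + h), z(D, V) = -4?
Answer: 21600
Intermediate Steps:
U(h, f) = 2*f + 2*h (U(h, f) = (f + h) + (f + h) = 2*f + 2*h)
(90*U(-5, 2))*((-4 + z(3, 2))*5) = (90*(2*2 + 2*(-5)))*((-4 - 4)*5) = (90*(4 - 10))*(-8*5) = (90*(-6))*(-40) = -540*(-40) = 21600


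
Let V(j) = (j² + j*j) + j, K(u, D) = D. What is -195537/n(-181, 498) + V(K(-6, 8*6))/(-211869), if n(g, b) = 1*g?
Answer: 13809128639/12782763 ≈ 1080.3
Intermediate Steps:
n(g, b) = g
V(j) = j + 2*j² (V(j) = (j² + j²) + j = 2*j² + j = j + 2*j²)
-195537/n(-181, 498) + V(K(-6, 8*6))/(-211869) = -195537/(-181) + ((8*6)*(1 + 2*(8*6)))/(-211869) = -195537*(-1/181) + (48*(1 + 2*48))*(-1/211869) = 195537/181 + (48*(1 + 96))*(-1/211869) = 195537/181 + (48*97)*(-1/211869) = 195537/181 + 4656*(-1/211869) = 195537/181 - 1552/70623 = 13809128639/12782763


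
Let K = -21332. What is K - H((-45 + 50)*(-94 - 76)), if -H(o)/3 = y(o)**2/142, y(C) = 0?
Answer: -21332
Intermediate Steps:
H(o) = 0 (H(o) = -3*0**2/142 = -0/142 = -3*0 = 0)
K - H((-45 + 50)*(-94 - 76)) = -21332 - 1*0 = -21332 + 0 = -21332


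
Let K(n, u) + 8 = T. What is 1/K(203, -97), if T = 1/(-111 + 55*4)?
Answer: -109/871 ≈ -0.12514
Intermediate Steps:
T = 1/109 (T = 1/(-111 + 220) = 1/109 ≈ 0.0091743)
K(n, u) = -871/109 (K(n, u) = -8 + 1/109 = -871/109)
1/K(203, -97) = 1/(-871/109) = -109/871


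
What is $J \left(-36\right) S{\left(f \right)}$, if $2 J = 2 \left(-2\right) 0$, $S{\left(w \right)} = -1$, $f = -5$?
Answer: $0$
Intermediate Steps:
$J = 0$ ($J = \frac{2 \left(-2\right) 0}{2} = \frac{\left(-4\right) 0}{2} = \frac{1}{2} \cdot 0 = 0$)
$J \left(-36\right) S{\left(f \right)} = 0 \left(-36\right) \left(-1\right) = 0 \left(-1\right) = 0$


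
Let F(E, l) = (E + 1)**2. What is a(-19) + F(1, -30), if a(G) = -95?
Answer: -91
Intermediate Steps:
F(E, l) = (1 + E)**2
a(-19) + F(1, -30) = -95 + (1 + 1)**2 = -95 + 2**2 = -95 + 4 = -91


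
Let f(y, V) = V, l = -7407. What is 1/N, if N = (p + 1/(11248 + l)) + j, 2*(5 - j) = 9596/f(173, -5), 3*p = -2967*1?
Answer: -19205/468597 ≈ -0.040984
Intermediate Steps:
p = -989 (p = (-2967*1)/3 = (⅓)*(-2967) = -989)
j = 4823/5 (j = 5 - 4798/(-5) = 5 - 4798*(-1)/5 = 5 - ½*(-9596/5) = 5 + 4798/5 = 4823/5 ≈ 964.60)
N = -468597/19205 (N = (-989 + 1/(11248 - 7407)) + 4823/5 = (-989 + 1/3841) + 4823/5 = -3798748/3841 + 4823/5 = -468597/19205 ≈ -24.400)
1/N = 1/(-468597/19205) = -19205/468597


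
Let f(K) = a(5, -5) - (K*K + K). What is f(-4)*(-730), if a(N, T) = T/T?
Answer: 8030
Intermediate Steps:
a(N, T) = 1
f(K) = 1 - K - K² (f(K) = 1 - (K*K + K) = 1 - (K² + K) = 1 - (K + K²) = 1 + (-K - K²) = 1 - K - K²)
f(-4)*(-730) = (1 - 1*(-4) - 1*(-4)²)*(-730) = (1 + 4 - 1*16)*(-730) = (1 + 4 - 16)*(-730) = -11*(-730) = 8030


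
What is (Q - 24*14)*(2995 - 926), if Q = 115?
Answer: -457249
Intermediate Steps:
(Q - 24*14)*(2995 - 926) = (115 - 24*14)*(2995 - 926) = (115 - 336)*2069 = -221*2069 = -457249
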